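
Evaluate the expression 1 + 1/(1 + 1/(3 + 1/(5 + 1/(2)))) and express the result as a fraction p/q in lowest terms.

Use the convergent recurrence hₖ = aₖ·hₖ₋₁ + hₖ₋₂ (and likewise for the denominators kₖ):
a_0 = 1: 1/1
a_1 = 1: 2/1
a_2 = 3: 7/4
a_3 = 5: 37/21
a_4 = 2: 81/46

81/46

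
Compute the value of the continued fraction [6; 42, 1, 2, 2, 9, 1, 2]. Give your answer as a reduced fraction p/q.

54542/9055

Starting at the tail and folding back:
Start with 2.
1 + 1/(2/1) = 1 + 1/2 = 3/2
9 + 1/(3/2) = 9 + 2/3 = 29/3
2 + 1/(29/3) = 2 + 3/29 = 61/29
2 + 1/(61/29) = 2 + 29/61 = 151/61
1 + 1/(151/61) = 1 + 61/151 = 212/151
42 + 1/(212/151) = 42 + 151/212 = 9055/212
6 + 1/(9055/212) = 6 + 212/9055 = 54542/9055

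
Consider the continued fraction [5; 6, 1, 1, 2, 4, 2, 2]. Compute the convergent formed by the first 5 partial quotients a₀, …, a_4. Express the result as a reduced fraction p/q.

Compute successive convergents:
a_0 = 5: 5/1
a_1 = 6: 31/6
a_2 = 1: 36/7
a_3 = 1: 67/13
a_4 = 2: 170/33

170/33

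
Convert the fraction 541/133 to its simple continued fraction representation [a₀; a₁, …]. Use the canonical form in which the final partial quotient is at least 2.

[4; 14, 1, 3, 2]

Apply division with remainder until the remainder is 0:
541 ÷ 133 → quotient 4, remainder 9
133 ÷ 9 → quotient 14, remainder 7
9 ÷ 7 → quotient 1, remainder 2
7 ÷ 2 → quotient 3, remainder 1
2 ÷ 1 → quotient 2, remainder 0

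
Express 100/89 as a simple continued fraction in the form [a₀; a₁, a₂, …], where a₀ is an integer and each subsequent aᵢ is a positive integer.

⌊100/89⌋ = 1, remainder 11
⌊89/11⌋ = 8, remainder 1
⌊11/1⌋ = 11, remainder 0

[1; 8, 11]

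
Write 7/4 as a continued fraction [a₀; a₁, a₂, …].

7 = 1·4 + 3, so a_0 = 1
4 = 1·3 + 1, so a_1 = 1
3 = 3·1 + 0, so a_2 = 3

[1; 1, 3]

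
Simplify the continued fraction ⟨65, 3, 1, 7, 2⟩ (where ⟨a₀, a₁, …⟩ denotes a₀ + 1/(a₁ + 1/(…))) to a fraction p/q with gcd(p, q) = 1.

4307/66

Collapse the nested fraction from the inside out:
Start with 2.
7 + 1/(2/1) = 7 + 1/2 = 15/2
1 + 1/(15/2) = 1 + 2/15 = 17/15
3 + 1/(17/15) = 3 + 15/17 = 66/17
65 + 1/(66/17) = 65 + 17/66 = 4307/66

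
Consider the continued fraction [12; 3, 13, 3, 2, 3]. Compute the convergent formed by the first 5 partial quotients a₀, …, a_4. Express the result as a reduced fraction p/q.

3525/286

Build up convergents one term at a time:
a_0 = 12: 12/1
a_1 = 3: 37/3
a_2 = 13: 493/40
a_3 = 3: 1516/123
a_4 = 2: 3525/286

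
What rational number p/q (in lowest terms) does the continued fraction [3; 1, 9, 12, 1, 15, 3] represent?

Compute successive convergents:
a_0 = 3: 3/1
a_1 = 1: 4/1
a_2 = 9: 39/10
a_3 = 12: 472/121
a_4 = 1: 511/131
a_5 = 15: 8137/2086
a_6 = 3: 24922/6389

24922/6389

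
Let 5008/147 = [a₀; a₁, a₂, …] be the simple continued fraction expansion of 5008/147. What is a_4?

3

Repeatedly divide and take the remainder:
5008 ÷ 147 → quotient 34, remainder 10
147 ÷ 10 → quotient 14, remainder 7
10 ÷ 7 → quotient 1, remainder 3
7 ÷ 3 → quotient 2, remainder 1
3 ÷ 1 → quotient 3, remainder 0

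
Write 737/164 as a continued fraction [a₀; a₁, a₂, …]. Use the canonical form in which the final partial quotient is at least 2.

Apply division with remainder until the remainder is 0:
737 = 4·164 + 81, so a_0 = 4
164 = 2·81 + 2, so a_1 = 2
81 = 40·2 + 1, so a_2 = 40
2 = 2·1 + 0, so a_3 = 2

[4; 2, 40, 2]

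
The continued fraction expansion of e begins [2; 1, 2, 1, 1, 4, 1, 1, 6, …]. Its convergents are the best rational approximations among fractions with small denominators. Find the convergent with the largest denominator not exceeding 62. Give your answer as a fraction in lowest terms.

106/39

a_0 = 2: 2/1  (≤ bound)
a_1 = 1: 3/1  (≤ bound)
a_2 = 2: 8/3  (≤ bound)
a_3 = 1: 11/4  (≤ bound)
a_4 = 1: 19/7  (≤ bound)
a_5 = 4: 87/32  (≤ bound)
a_6 = 1: 106/39  (≤ bound)
a_7 = 1: 193/71  (> 62, stop)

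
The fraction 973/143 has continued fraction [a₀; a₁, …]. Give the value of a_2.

⌊973/143⌋ = 6, remainder 115
⌊143/115⌋ = 1, remainder 28
⌊115/28⌋ = 4, remainder 3

4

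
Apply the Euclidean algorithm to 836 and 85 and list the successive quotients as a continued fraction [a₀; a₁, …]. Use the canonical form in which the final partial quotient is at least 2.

[9; 1, 5, 14]

Apply division with remainder until the remainder is 0:
836 = 9·85 + 71, so a_0 = 9
85 = 1·71 + 14, so a_1 = 1
71 = 5·14 + 1, so a_2 = 5
14 = 14·1 + 0, so a_3 = 14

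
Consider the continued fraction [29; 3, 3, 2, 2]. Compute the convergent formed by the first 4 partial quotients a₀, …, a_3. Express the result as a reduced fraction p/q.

Start with 2.
3 + 1/(2/1) = 3 + 1/2 = 7/2
3 + 1/(7/2) = 3 + 2/7 = 23/7
29 + 1/(23/7) = 29 + 7/23 = 674/23

674/23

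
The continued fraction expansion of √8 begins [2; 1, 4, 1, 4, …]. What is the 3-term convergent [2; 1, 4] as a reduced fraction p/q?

14/5

Work from the innermost term outward:
Start with 4.
1 + 1/(4/1) = 1 + 1/4 = 5/4
2 + 1/(5/4) = 2 + 4/5 = 14/5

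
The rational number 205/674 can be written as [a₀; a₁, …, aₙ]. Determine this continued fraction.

[0; 3, 3, 2, 9, 3]

Repeatedly divide and take the remainder:
205 = 0·674 + 205, so a_0 = 0
674 = 3·205 + 59, so a_1 = 3
205 = 3·59 + 28, so a_2 = 3
59 = 2·28 + 3, so a_3 = 2
28 = 9·3 + 1, so a_4 = 9
3 = 3·1 + 0, so a_5 = 3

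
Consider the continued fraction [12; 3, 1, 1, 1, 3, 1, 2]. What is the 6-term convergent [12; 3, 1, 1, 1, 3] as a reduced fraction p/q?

Work from the innermost term outward:
Start with 3.
1 + 1/(3/1) = 1 + 1/3 = 4/3
1 + 1/(4/3) = 1 + 3/4 = 7/4
1 + 1/(7/4) = 1 + 4/7 = 11/7
3 + 1/(11/7) = 3 + 7/11 = 40/11
12 + 1/(40/11) = 12 + 11/40 = 491/40

491/40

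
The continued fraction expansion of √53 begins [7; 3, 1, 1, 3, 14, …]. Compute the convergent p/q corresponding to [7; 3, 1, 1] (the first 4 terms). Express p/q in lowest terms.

Start with 1.
1 + 1/(1/1) = 1 + 1/1 = 2/1
3 + 1/(2/1) = 3 + 1/2 = 7/2
7 + 1/(7/2) = 7 + 2/7 = 51/7

51/7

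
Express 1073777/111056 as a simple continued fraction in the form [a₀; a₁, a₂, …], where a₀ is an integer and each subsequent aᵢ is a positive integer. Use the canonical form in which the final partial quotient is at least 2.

[9; 1, 2, 52, 37, 4, 1, 3]

1073777 = 9·111056 + 74273, so a_0 = 9
111056 = 1·74273 + 36783, so a_1 = 1
74273 = 2·36783 + 707, so a_2 = 2
36783 = 52·707 + 19, so a_3 = 52
707 = 37·19 + 4, so a_4 = 37
19 = 4·4 + 3, so a_5 = 4
4 = 1·3 + 1, so a_6 = 1
3 = 3·1 + 0, so a_7 = 3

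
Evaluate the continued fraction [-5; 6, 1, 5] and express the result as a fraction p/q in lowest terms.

-199/41

Start with 5.
1 + 1/(5/1) = 1 + 1/5 = 6/5
6 + 1/(6/5) = 6 + 5/6 = 41/6
-5 + 1/(41/6) = -5 + 6/41 = -199/41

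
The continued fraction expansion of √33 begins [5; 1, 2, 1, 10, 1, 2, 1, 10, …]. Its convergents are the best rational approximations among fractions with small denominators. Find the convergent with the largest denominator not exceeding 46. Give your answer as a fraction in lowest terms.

a_0 = 5: 5/1  (≤ bound)
a_1 = 1: 6/1  (≤ bound)
a_2 = 2: 17/3  (≤ bound)
a_3 = 1: 23/4  (≤ bound)
a_4 = 10: 247/43  (≤ bound)
a_5 = 1: 270/47  (> 46, stop)

247/43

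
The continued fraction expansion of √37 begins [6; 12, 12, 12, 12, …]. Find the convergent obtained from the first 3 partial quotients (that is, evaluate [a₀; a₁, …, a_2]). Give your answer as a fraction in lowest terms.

882/145

Start with 12.
12 + 1/(12/1) = 12 + 1/12 = 145/12
6 + 1/(145/12) = 6 + 12/145 = 882/145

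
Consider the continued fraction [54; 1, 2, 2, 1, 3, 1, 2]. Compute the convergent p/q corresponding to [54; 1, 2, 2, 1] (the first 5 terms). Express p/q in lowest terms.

Start with 1.
2 + 1/(1/1) = 2 + 1/1 = 3/1
2 + 1/(3/1) = 2 + 1/3 = 7/3
1 + 1/(7/3) = 1 + 3/7 = 10/7
54 + 1/(10/7) = 54 + 7/10 = 547/10

547/10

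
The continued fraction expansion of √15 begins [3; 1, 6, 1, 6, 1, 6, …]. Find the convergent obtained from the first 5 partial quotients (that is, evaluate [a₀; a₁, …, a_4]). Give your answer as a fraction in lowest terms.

Start with 6.
1 + 1/(6/1) = 1 + 1/6 = 7/6
6 + 1/(7/6) = 6 + 6/7 = 48/7
1 + 1/(48/7) = 1 + 7/48 = 55/48
3 + 1/(55/48) = 3 + 48/55 = 213/55

213/55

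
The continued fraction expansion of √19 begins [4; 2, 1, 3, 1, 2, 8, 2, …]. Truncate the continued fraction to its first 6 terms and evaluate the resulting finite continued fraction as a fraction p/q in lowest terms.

Compute successive convergents:
a_0 = 4: 4/1
a_1 = 2: 9/2
a_2 = 1: 13/3
a_3 = 3: 48/11
a_4 = 1: 61/14
a_5 = 2: 170/39

170/39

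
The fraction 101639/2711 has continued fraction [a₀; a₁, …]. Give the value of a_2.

28

Repeatedly divide and take the remainder:
101639 = 37·2711 + 1332, so a_0 = 37
2711 = 2·1332 + 47, so a_1 = 2
1332 = 28·47 + 16, so a_2 = 28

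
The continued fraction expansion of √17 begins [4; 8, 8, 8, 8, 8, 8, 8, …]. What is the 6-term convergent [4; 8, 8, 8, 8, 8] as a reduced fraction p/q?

143649/34840

Work from the innermost term outward:
Start with 8.
8 + 1/(8/1) = 8 + 1/8 = 65/8
8 + 1/(65/8) = 8 + 8/65 = 528/65
8 + 1/(528/65) = 8 + 65/528 = 4289/528
8 + 1/(4289/528) = 8 + 528/4289 = 34840/4289
4 + 1/(34840/4289) = 4 + 4289/34840 = 143649/34840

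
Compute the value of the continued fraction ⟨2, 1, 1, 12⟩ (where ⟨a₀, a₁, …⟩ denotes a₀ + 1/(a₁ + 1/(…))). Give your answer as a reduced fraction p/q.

Start with 12.
1 + 1/(12/1) = 1 + 1/12 = 13/12
1 + 1/(13/12) = 1 + 12/13 = 25/13
2 + 1/(25/13) = 2 + 13/25 = 63/25

63/25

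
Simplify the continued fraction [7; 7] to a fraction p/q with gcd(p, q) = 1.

a_0 = 7: 7/1
a_1 = 7: 50/7

50/7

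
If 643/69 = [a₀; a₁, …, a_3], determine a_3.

Run the Euclidean algorithm, recording each quotient:
643 ÷ 69 → quotient 9, remainder 22
69 ÷ 22 → quotient 3, remainder 3
22 ÷ 3 → quotient 7, remainder 1
3 ÷ 1 → quotient 3, remainder 0

3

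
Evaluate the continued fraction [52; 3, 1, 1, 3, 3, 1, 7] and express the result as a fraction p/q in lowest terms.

a_0 = 52: 52/1
a_1 = 3: 157/3
a_2 = 1: 209/4
a_3 = 1: 366/7
a_4 = 3: 1307/25
a_5 = 3: 4287/82
a_6 = 1: 5594/107
a_7 = 7: 43445/831

43445/831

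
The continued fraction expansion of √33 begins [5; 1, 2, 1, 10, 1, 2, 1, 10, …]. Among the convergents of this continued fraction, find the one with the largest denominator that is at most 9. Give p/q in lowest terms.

a_0 = 5: 5/1  (≤ bound)
a_1 = 1: 6/1  (≤ bound)
a_2 = 2: 17/3  (≤ bound)
a_3 = 1: 23/4  (≤ bound)
a_4 = 10: 247/43  (> 9, stop)

23/4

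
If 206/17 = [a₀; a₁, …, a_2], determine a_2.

Run the Euclidean algorithm, recording each quotient:
206 ÷ 17 → quotient 12, remainder 2
17 ÷ 2 → quotient 8, remainder 1
2 ÷ 1 → quotient 2, remainder 0

2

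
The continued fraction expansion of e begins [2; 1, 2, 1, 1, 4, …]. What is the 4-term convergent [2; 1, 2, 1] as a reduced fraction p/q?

a_0 = 2: 2/1
a_1 = 1: 3/1
a_2 = 2: 8/3
a_3 = 1: 11/4

11/4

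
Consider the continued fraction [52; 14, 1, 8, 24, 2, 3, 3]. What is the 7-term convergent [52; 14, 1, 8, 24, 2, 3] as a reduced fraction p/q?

a_0 = 52: 52/1
a_1 = 14: 729/14
a_2 = 1: 781/15
a_3 = 8: 6977/134
a_4 = 24: 168229/3231
a_5 = 2: 343435/6596
a_6 = 3: 1198534/23019

1198534/23019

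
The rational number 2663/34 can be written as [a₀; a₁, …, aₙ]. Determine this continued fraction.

⌊2663/34⌋ = 78, remainder 11
⌊34/11⌋ = 3, remainder 1
⌊11/1⌋ = 11, remainder 0

[78; 3, 11]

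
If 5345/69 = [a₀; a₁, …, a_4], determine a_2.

6

5345 ÷ 69 → quotient 77, remainder 32
69 ÷ 32 → quotient 2, remainder 5
32 ÷ 5 → quotient 6, remainder 2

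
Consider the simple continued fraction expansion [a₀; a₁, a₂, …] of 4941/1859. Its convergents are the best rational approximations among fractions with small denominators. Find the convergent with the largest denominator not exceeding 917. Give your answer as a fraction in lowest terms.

a_0 = 2: 2/1  (≤ bound)
a_1 = 1: 3/1  (≤ bound)
a_2 = 1: 5/2  (≤ bound)
a_3 = 1: 8/3  (≤ bound)
a_4 = 11: 93/35  (≤ bound)
a_5 = 1: 101/38  (≤ bound)
a_6 = 48: 4941/1859  (> 917, stop)

101/38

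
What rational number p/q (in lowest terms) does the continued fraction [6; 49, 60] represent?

Use the convergent recurrence hₖ = aₖ·hₖ₋₁ + hₖ₋₂ (and likewise for the denominators kₖ):
a_0 = 6: 6/1
a_1 = 49: 295/49
a_2 = 60: 17706/2941

17706/2941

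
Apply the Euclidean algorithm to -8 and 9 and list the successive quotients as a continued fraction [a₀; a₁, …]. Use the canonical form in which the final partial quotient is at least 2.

[-1; 9]

-8 = -1·9 + 1, so a_0 = -1
9 = 9·1 + 0, so a_1 = 9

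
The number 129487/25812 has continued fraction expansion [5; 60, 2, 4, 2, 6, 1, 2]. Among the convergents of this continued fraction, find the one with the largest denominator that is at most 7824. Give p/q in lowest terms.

List convergents until the denominator exceeds the bound:
a_0 = 5: 5/1  (≤ bound)
a_1 = 60: 301/60  (≤ bound)
a_2 = 2: 607/121  (≤ bound)
a_3 = 4: 2729/544  (≤ bound)
a_4 = 2: 6065/1209  (≤ bound)
a_5 = 6: 39119/7798  (≤ bound)
a_6 = 1: 45184/9007  (> 7824, stop)

39119/7798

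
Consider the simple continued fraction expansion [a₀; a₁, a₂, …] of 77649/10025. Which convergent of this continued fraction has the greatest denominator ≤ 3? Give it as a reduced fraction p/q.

List convergents until the denominator exceeds the bound:
a_0 = 7: 7/1  (≤ bound)
a_1 = 1: 8/1  (≤ bound)
a_2 = 2: 23/3  (≤ bound)
a_3 = 1: 31/4  (> 3, stop)

23/3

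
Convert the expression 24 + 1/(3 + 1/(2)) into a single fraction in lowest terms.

170/7

a_0 = 24: 24/1
a_1 = 3: 73/3
a_2 = 2: 170/7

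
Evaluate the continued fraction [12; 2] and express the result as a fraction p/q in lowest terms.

Start with 2.
12 + 1/(2/1) = 12 + 1/2 = 25/2

25/2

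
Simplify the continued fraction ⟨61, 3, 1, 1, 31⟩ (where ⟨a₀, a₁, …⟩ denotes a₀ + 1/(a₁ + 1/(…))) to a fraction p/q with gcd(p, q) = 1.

a_0 = 61: 61/1
a_1 = 3: 184/3
a_2 = 1: 245/4
a_3 = 1: 429/7
a_4 = 31: 13544/221

13544/221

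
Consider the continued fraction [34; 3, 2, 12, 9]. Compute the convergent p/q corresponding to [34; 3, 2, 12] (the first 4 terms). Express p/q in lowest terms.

Use the convergent recurrence hₖ = aₖ·hₖ₋₁ + hₖ₋₂ (and likewise for the denominators kₖ):
a_0 = 34: 34/1
a_1 = 3: 103/3
a_2 = 2: 240/7
a_3 = 12: 2983/87

2983/87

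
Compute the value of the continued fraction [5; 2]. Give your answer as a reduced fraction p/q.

11/2

a_0 = 5: 5/1
a_1 = 2: 11/2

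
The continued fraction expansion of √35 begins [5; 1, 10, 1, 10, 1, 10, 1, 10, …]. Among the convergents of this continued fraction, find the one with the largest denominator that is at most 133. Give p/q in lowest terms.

a_0 = 5: 5/1  (≤ bound)
a_1 = 1: 6/1  (≤ bound)
a_2 = 10: 65/11  (≤ bound)
a_3 = 1: 71/12  (≤ bound)
a_4 = 10: 775/131  (≤ bound)
a_5 = 1: 846/143  (> 133, stop)

775/131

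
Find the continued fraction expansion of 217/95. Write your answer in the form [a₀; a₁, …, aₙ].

[2; 3, 1, 1, 13]

217 ÷ 95 → quotient 2, remainder 27
95 ÷ 27 → quotient 3, remainder 14
27 ÷ 14 → quotient 1, remainder 13
14 ÷ 13 → quotient 1, remainder 1
13 ÷ 1 → quotient 13, remainder 0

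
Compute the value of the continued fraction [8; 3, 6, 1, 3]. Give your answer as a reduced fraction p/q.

707/85

Starting at the tail and folding back:
Start with 3.
1 + 1/(3/1) = 1 + 1/3 = 4/3
6 + 1/(4/3) = 6 + 3/4 = 27/4
3 + 1/(27/4) = 3 + 4/27 = 85/27
8 + 1/(85/27) = 8 + 27/85 = 707/85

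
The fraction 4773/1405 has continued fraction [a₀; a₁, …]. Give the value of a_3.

4773 ÷ 1405 → quotient 3, remainder 558
1405 ÷ 558 → quotient 2, remainder 289
558 ÷ 289 → quotient 1, remainder 269
289 ÷ 269 → quotient 1, remainder 20

1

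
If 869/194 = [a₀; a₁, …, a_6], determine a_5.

869 = 4·194 + 93, so a_0 = 4
194 = 2·93 + 8, so a_1 = 2
93 = 11·8 + 5, so a_2 = 11
8 = 1·5 + 3, so a_3 = 1
5 = 1·3 + 2, so a_4 = 1
3 = 1·2 + 1, so a_5 = 1

1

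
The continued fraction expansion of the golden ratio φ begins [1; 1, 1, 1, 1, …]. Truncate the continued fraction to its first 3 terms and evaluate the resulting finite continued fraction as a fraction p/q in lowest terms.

3/2

Use the convergent recurrence hₖ = aₖ·hₖ₋₁ + hₖ₋₂ (and likewise for the denominators kₖ):
a_0 = 1: 1/1
a_1 = 1: 2/1
a_2 = 1: 3/2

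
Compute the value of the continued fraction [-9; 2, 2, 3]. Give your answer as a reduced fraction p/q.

Start with 3.
2 + 1/(3/1) = 2 + 1/3 = 7/3
2 + 1/(7/3) = 2 + 3/7 = 17/7
-9 + 1/(17/7) = -9 + 7/17 = -146/17

-146/17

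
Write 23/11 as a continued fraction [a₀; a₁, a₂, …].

⌊23/11⌋ = 2, remainder 1
⌊11/1⌋ = 11, remainder 0

[2; 11]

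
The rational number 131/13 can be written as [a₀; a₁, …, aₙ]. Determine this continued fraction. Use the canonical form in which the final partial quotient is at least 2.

Apply division with remainder until the remainder is 0:
131 ÷ 13 → quotient 10, remainder 1
13 ÷ 1 → quotient 13, remainder 0

[10; 13]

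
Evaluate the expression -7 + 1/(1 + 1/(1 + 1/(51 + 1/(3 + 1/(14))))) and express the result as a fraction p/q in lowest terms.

-28949/4457

Start with 14.
3 + 1/(14/1) = 3 + 1/14 = 43/14
51 + 1/(43/14) = 51 + 14/43 = 2207/43
1 + 1/(2207/43) = 1 + 43/2207 = 2250/2207
1 + 1/(2250/2207) = 1 + 2207/2250 = 4457/2250
-7 + 1/(4457/2250) = -7 + 2250/4457 = -28949/4457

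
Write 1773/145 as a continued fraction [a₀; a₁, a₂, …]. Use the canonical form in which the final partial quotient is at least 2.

⌊1773/145⌋ = 12, remainder 33
⌊145/33⌋ = 4, remainder 13
⌊33/13⌋ = 2, remainder 7
⌊13/7⌋ = 1, remainder 6
⌊7/6⌋ = 1, remainder 1
⌊6/1⌋ = 6, remainder 0

[12; 4, 2, 1, 1, 6]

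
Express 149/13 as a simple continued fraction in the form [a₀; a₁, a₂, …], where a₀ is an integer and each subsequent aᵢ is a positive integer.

[11; 2, 6]

Run the Euclidean algorithm, recording each quotient:
149 ÷ 13 → quotient 11, remainder 6
13 ÷ 6 → quotient 2, remainder 1
6 ÷ 1 → quotient 6, remainder 0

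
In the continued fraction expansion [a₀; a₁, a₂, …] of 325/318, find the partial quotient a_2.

325 ÷ 318 → quotient 1, remainder 7
318 ÷ 7 → quotient 45, remainder 3
7 ÷ 3 → quotient 2, remainder 1

2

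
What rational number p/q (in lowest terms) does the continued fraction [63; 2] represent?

Start with 2.
63 + 1/(2/1) = 63 + 1/2 = 127/2

127/2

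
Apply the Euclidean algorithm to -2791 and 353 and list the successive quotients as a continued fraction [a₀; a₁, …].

[-8; 10, 1, 2, 3, 3]

-2791 ÷ 353 → quotient -8, remainder 33
353 ÷ 33 → quotient 10, remainder 23
33 ÷ 23 → quotient 1, remainder 10
23 ÷ 10 → quotient 2, remainder 3
10 ÷ 3 → quotient 3, remainder 1
3 ÷ 1 → quotient 3, remainder 0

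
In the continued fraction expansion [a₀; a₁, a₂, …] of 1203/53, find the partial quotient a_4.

Apply division with remainder until the remainder is 0:
1203 = 22·53 + 37, so a_0 = 22
53 = 1·37 + 16, so a_1 = 1
37 = 2·16 + 5, so a_2 = 2
16 = 3·5 + 1, so a_3 = 3
5 = 5·1 + 0, so a_4 = 5

5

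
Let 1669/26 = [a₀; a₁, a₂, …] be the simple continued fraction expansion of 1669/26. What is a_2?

Run the Euclidean algorithm, recording each quotient:
1669 ÷ 26 → quotient 64, remainder 5
26 ÷ 5 → quotient 5, remainder 1
5 ÷ 1 → quotient 5, remainder 0

5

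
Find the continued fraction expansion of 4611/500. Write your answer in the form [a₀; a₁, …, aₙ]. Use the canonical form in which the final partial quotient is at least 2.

Repeatedly divide and take the remainder:
4611 = 9·500 + 111, so a_0 = 9
500 = 4·111 + 56, so a_1 = 4
111 = 1·56 + 55, so a_2 = 1
56 = 1·55 + 1, so a_3 = 1
55 = 55·1 + 0, so a_4 = 55

[9; 4, 1, 1, 55]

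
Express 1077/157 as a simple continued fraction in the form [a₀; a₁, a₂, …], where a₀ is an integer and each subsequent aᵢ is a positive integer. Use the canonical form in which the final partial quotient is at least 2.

1077 = 6·157 + 135, so a_0 = 6
157 = 1·135 + 22, so a_1 = 1
135 = 6·22 + 3, so a_2 = 6
22 = 7·3 + 1, so a_3 = 7
3 = 3·1 + 0, so a_4 = 3

[6; 1, 6, 7, 3]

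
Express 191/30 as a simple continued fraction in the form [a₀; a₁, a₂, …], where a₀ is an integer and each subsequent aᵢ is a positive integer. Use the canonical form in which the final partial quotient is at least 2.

191 ÷ 30 → quotient 6, remainder 11
30 ÷ 11 → quotient 2, remainder 8
11 ÷ 8 → quotient 1, remainder 3
8 ÷ 3 → quotient 2, remainder 2
3 ÷ 2 → quotient 1, remainder 1
2 ÷ 1 → quotient 2, remainder 0

[6; 2, 1, 2, 1, 2]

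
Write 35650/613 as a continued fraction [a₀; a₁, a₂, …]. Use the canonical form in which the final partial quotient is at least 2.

[58; 6, 2, 1, 1, 2, 7]

Apply division with remainder until the remainder is 0:
35650 = 58·613 + 96, so a_0 = 58
613 = 6·96 + 37, so a_1 = 6
96 = 2·37 + 22, so a_2 = 2
37 = 1·22 + 15, so a_3 = 1
22 = 1·15 + 7, so a_4 = 1
15 = 2·7 + 1, so a_5 = 2
7 = 7·1 + 0, so a_6 = 7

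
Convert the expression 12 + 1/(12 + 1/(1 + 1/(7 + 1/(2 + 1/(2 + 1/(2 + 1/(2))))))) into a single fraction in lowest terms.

37960/3143

Start with 2.
2 + 1/(2/1) = 2 + 1/2 = 5/2
2 + 1/(5/2) = 2 + 2/5 = 12/5
2 + 1/(12/5) = 2 + 5/12 = 29/12
7 + 1/(29/12) = 7 + 12/29 = 215/29
1 + 1/(215/29) = 1 + 29/215 = 244/215
12 + 1/(244/215) = 12 + 215/244 = 3143/244
12 + 1/(3143/244) = 12 + 244/3143 = 37960/3143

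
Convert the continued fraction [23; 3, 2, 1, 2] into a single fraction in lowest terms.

629/27

Build up convergents one term at a time:
a_0 = 23: 23/1
a_1 = 3: 70/3
a_2 = 2: 163/7
a_3 = 1: 233/10
a_4 = 2: 629/27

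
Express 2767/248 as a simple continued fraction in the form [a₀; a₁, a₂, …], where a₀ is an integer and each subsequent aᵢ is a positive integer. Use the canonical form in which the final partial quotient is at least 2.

[11; 6, 2, 1, 3, 1, 2]

⌊2767/248⌋ = 11, remainder 39
⌊248/39⌋ = 6, remainder 14
⌊39/14⌋ = 2, remainder 11
⌊14/11⌋ = 1, remainder 3
⌊11/3⌋ = 3, remainder 2
⌊3/2⌋ = 1, remainder 1
⌊2/1⌋ = 2, remainder 0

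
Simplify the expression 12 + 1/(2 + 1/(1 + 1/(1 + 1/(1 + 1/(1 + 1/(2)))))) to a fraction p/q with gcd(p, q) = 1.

421/34

Use the convergent recurrence hₖ = aₖ·hₖ₋₁ + hₖ₋₂ (and likewise for the denominators kₖ):
a_0 = 12: 12/1
a_1 = 2: 25/2
a_2 = 1: 37/3
a_3 = 1: 62/5
a_4 = 1: 99/8
a_5 = 1: 161/13
a_6 = 2: 421/34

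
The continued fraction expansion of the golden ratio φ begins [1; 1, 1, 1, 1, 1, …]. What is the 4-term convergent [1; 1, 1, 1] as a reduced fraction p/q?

Start with 1.
1 + 1/(1/1) = 1 + 1/1 = 2/1
1 + 1/(2/1) = 1 + 1/2 = 3/2
1 + 1/(3/2) = 1 + 2/3 = 5/3

5/3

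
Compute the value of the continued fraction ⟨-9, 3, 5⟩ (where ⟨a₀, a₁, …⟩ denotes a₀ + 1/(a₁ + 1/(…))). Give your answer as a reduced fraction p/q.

-139/16

Work from the innermost term outward:
Start with 5.
3 + 1/(5/1) = 3 + 1/5 = 16/5
-9 + 1/(16/5) = -9 + 5/16 = -139/16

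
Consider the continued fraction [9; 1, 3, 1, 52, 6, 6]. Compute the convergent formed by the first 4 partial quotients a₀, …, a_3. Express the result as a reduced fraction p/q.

49/5

Build up convergents one term at a time:
a_0 = 9: 9/1
a_1 = 1: 10/1
a_2 = 3: 39/4
a_3 = 1: 49/5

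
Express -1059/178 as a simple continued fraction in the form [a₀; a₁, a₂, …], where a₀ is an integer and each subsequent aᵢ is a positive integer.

⌊-1059/178⌋ = -6, remainder 9
⌊178/9⌋ = 19, remainder 7
⌊9/7⌋ = 1, remainder 2
⌊7/2⌋ = 3, remainder 1
⌊2/1⌋ = 2, remainder 0

[-6; 19, 1, 3, 2]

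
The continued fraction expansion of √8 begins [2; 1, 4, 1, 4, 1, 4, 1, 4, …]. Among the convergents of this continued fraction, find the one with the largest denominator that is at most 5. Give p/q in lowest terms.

List convergents until the denominator exceeds the bound:
a_0 = 2: 2/1  (≤ bound)
a_1 = 1: 3/1  (≤ bound)
a_2 = 4: 14/5  (≤ bound)
a_3 = 1: 17/6  (> 5, stop)

14/5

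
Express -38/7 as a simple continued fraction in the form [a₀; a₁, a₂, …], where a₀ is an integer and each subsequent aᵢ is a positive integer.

Repeatedly divide and take the remainder:
-38 = -6·7 + 4, so a_0 = -6
7 = 1·4 + 3, so a_1 = 1
4 = 1·3 + 1, so a_2 = 1
3 = 3·1 + 0, so a_3 = 3

[-6; 1, 1, 3]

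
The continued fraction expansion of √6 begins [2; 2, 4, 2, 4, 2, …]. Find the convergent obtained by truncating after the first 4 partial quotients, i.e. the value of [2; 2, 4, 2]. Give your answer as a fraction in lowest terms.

49/20

Compute successive convergents:
a_0 = 2: 2/1
a_1 = 2: 5/2
a_2 = 4: 22/9
a_3 = 2: 49/20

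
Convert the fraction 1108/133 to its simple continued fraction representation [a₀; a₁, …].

[8; 3, 44]

1108 = 8·133 + 44, so a_0 = 8
133 = 3·44 + 1, so a_1 = 3
44 = 44·1 + 0, so a_2 = 44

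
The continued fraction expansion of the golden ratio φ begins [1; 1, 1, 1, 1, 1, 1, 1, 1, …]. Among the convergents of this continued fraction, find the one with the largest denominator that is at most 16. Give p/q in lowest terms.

21/13

List convergents until the denominator exceeds the bound:
a_0 = 1: 1/1  (≤ bound)
a_1 = 1: 2/1  (≤ bound)
a_2 = 1: 3/2  (≤ bound)
a_3 = 1: 5/3  (≤ bound)
a_4 = 1: 8/5  (≤ bound)
a_5 = 1: 13/8  (≤ bound)
a_6 = 1: 21/13  (≤ bound)
a_7 = 1: 34/21  (> 16, stop)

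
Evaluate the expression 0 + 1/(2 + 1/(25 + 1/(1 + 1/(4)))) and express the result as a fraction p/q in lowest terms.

129/263

a_0 = 0: 0/1
a_1 = 2: 1/2
a_2 = 25: 25/51
a_3 = 1: 26/53
a_4 = 4: 129/263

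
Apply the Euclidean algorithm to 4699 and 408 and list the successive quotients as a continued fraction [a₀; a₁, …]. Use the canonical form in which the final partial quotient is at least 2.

[11; 1, 1, 14, 14]

Repeatedly divide and take the remainder:
4699 = 11·408 + 211, so a_0 = 11
408 = 1·211 + 197, so a_1 = 1
211 = 1·197 + 14, so a_2 = 1
197 = 14·14 + 1, so a_3 = 14
14 = 14·1 + 0, so a_4 = 14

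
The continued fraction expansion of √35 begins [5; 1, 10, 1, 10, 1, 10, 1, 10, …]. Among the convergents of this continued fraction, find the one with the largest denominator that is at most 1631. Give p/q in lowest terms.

List convergents until the denominator exceeds the bound:
a_0 = 5: 5/1  (≤ bound)
a_1 = 1: 6/1  (≤ bound)
a_2 = 10: 65/11  (≤ bound)
a_3 = 1: 71/12  (≤ bound)
a_4 = 10: 775/131  (≤ bound)
a_5 = 1: 846/143  (≤ bound)
a_6 = 10: 9235/1561  (≤ bound)
a_7 = 1: 10081/1704  (> 1631, stop)

9235/1561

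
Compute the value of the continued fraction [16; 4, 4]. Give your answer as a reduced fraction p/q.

Collapse the nested fraction from the inside out:
Start with 4.
4 + 1/(4/1) = 4 + 1/4 = 17/4
16 + 1/(17/4) = 16 + 4/17 = 276/17

276/17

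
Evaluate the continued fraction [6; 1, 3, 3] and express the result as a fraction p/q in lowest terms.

88/13

a_0 = 6: 6/1
a_1 = 1: 7/1
a_2 = 3: 27/4
a_3 = 3: 88/13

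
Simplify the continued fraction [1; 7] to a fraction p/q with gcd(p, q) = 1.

8/7

a_0 = 1: 1/1
a_1 = 7: 8/7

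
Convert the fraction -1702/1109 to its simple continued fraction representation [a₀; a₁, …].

[-2; 2, 6, 1, 2, 2, 1, 7]

-1702 ÷ 1109 → quotient -2, remainder 516
1109 ÷ 516 → quotient 2, remainder 77
516 ÷ 77 → quotient 6, remainder 54
77 ÷ 54 → quotient 1, remainder 23
54 ÷ 23 → quotient 2, remainder 8
23 ÷ 8 → quotient 2, remainder 7
8 ÷ 7 → quotient 1, remainder 1
7 ÷ 1 → quotient 7, remainder 0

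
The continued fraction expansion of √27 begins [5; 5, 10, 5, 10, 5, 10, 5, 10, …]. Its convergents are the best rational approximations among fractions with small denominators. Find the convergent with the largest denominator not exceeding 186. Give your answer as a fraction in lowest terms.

List convergents until the denominator exceeds the bound:
a_0 = 5: 5/1  (≤ bound)
a_1 = 5: 26/5  (≤ bound)
a_2 = 10: 265/51  (≤ bound)
a_3 = 5: 1351/260  (> 186, stop)

265/51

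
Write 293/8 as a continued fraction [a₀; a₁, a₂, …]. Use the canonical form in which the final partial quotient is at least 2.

[36; 1, 1, 1, 2]

293 = 36·8 + 5, so a_0 = 36
8 = 1·5 + 3, so a_1 = 1
5 = 1·3 + 2, so a_2 = 1
3 = 1·2 + 1, so a_3 = 1
2 = 2·1 + 0, so a_4 = 2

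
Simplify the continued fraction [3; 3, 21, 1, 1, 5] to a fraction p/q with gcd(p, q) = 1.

Use the convergent recurrence hₖ = aₖ·hₖ₋₁ + hₖ₋₂ (and likewise for the denominators kₖ):
a_0 = 3: 3/1
a_1 = 3: 10/3
a_2 = 21: 213/64
a_3 = 1: 223/67
a_4 = 1: 436/131
a_5 = 5: 2403/722

2403/722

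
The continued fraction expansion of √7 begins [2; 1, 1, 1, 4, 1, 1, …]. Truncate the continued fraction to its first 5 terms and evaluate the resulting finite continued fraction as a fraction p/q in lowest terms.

37/14

Collapse the nested fraction from the inside out:
Start with 4.
1 + 1/(4/1) = 1 + 1/4 = 5/4
1 + 1/(5/4) = 1 + 4/5 = 9/5
1 + 1/(9/5) = 1 + 5/9 = 14/9
2 + 1/(14/9) = 2 + 9/14 = 37/14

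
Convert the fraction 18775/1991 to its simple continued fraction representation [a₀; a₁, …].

[9; 2, 3, 14, 1, 2, 6]

⌊18775/1991⌋ = 9, remainder 856
⌊1991/856⌋ = 2, remainder 279
⌊856/279⌋ = 3, remainder 19
⌊279/19⌋ = 14, remainder 13
⌊19/13⌋ = 1, remainder 6
⌊13/6⌋ = 2, remainder 1
⌊6/1⌋ = 6, remainder 0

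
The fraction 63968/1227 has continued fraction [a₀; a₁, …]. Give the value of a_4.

63968 = 52·1227 + 164, so a_0 = 52
1227 = 7·164 + 79, so a_1 = 7
164 = 2·79 + 6, so a_2 = 2
79 = 13·6 + 1, so a_3 = 13
6 = 6·1 + 0, so a_4 = 6

6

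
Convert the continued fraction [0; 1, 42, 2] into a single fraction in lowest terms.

85/87

Collapse the nested fraction from the inside out:
Start with 2.
42 + 1/(2/1) = 42 + 1/2 = 85/2
1 + 1/(85/2) = 1 + 2/85 = 87/85
0 + 1/(87/85) = 0 + 85/87 = 85/87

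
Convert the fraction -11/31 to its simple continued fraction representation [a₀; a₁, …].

[-1; 1, 1, 1, 4, 2]

Apply division with remainder until the remainder is 0:
-11 = -1·31 + 20, so a_0 = -1
31 = 1·20 + 11, so a_1 = 1
20 = 1·11 + 9, so a_2 = 1
11 = 1·9 + 2, so a_3 = 1
9 = 4·2 + 1, so a_4 = 4
2 = 2·1 + 0, so a_5 = 2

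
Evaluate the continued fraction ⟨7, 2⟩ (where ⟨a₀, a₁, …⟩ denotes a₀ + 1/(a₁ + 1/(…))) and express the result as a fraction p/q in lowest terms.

a_0 = 7: 7/1
a_1 = 2: 15/2

15/2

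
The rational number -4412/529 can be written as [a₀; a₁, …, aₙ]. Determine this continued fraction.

[-9; 1, 1, 1, 15, 2, 1, 3]

-4412 ÷ 529 → quotient -9, remainder 349
529 ÷ 349 → quotient 1, remainder 180
349 ÷ 180 → quotient 1, remainder 169
180 ÷ 169 → quotient 1, remainder 11
169 ÷ 11 → quotient 15, remainder 4
11 ÷ 4 → quotient 2, remainder 3
4 ÷ 3 → quotient 1, remainder 1
3 ÷ 1 → quotient 3, remainder 0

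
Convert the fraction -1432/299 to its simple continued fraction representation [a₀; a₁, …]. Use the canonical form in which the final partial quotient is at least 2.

[-5; 4, 1, 2, 1, 15]

Repeatedly divide and take the remainder:
⌊-1432/299⌋ = -5, remainder 63
⌊299/63⌋ = 4, remainder 47
⌊63/47⌋ = 1, remainder 16
⌊47/16⌋ = 2, remainder 15
⌊16/15⌋ = 1, remainder 1
⌊15/1⌋ = 15, remainder 0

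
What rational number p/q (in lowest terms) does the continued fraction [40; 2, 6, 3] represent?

a_0 = 40: 40/1
a_1 = 2: 81/2
a_2 = 6: 526/13
a_3 = 3: 1659/41

1659/41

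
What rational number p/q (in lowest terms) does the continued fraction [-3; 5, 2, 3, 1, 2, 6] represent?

-2436/865

Start with 6.
2 + 1/(6/1) = 2 + 1/6 = 13/6
1 + 1/(13/6) = 1 + 6/13 = 19/13
3 + 1/(19/13) = 3 + 13/19 = 70/19
2 + 1/(70/19) = 2 + 19/70 = 159/70
5 + 1/(159/70) = 5 + 70/159 = 865/159
-3 + 1/(865/159) = -3 + 159/865 = -2436/865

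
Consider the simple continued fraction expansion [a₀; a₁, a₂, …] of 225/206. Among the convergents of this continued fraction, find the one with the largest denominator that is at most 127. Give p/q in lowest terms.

a_0 = 1: 1/1  (≤ bound)
a_1 = 10: 11/10  (≤ bound)
a_2 = 1: 12/11  (≤ bound)
a_3 = 5: 71/65  (≤ bound)
a_4 = 3: 225/206  (> 127, stop)

71/65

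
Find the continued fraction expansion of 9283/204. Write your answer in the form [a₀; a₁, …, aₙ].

Run the Euclidean algorithm, recording each quotient:
9283 ÷ 204 → quotient 45, remainder 103
204 ÷ 103 → quotient 1, remainder 101
103 ÷ 101 → quotient 1, remainder 2
101 ÷ 2 → quotient 50, remainder 1
2 ÷ 1 → quotient 2, remainder 0

[45; 1, 1, 50, 2]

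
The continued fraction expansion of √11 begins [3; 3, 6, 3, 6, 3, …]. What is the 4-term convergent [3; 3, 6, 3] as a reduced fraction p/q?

Compute successive convergents:
a_0 = 3: 3/1
a_1 = 3: 10/3
a_2 = 6: 63/19
a_3 = 3: 199/60

199/60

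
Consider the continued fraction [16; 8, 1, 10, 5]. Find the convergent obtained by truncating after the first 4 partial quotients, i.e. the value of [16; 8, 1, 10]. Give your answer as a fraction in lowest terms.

Build up convergents one term at a time:
a_0 = 16: 16/1
a_1 = 8: 129/8
a_2 = 1: 145/9
a_3 = 10: 1579/98

1579/98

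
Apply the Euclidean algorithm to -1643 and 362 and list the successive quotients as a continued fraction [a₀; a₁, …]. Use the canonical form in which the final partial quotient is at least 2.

[-5; 2, 5, 1, 27]

Apply division with remainder until the remainder is 0:
-1643 ÷ 362 → quotient -5, remainder 167
362 ÷ 167 → quotient 2, remainder 28
167 ÷ 28 → quotient 5, remainder 27
28 ÷ 27 → quotient 1, remainder 1
27 ÷ 1 → quotient 27, remainder 0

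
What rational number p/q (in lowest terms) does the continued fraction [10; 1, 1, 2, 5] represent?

286/27

Start with 5.
2 + 1/(5/1) = 2 + 1/5 = 11/5
1 + 1/(11/5) = 1 + 5/11 = 16/11
1 + 1/(16/11) = 1 + 11/16 = 27/16
10 + 1/(27/16) = 10 + 16/27 = 286/27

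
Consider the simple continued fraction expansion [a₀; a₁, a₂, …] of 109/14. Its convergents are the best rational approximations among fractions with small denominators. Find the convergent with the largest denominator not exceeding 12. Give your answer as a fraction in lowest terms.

List convergents until the denominator exceeds the bound:
a_0 = 7: 7/1  (≤ bound)
a_1 = 1: 8/1  (≤ bound)
a_2 = 3: 31/4  (≤ bound)
a_3 = 1: 39/5  (≤ bound)
a_4 = 2: 109/14  (> 12, stop)

39/5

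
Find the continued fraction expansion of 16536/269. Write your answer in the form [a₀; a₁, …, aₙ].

[61; 2, 8, 2, 7]

16536 = 61·269 + 127, so a_0 = 61
269 = 2·127 + 15, so a_1 = 2
127 = 8·15 + 7, so a_2 = 8
15 = 2·7 + 1, so a_3 = 2
7 = 7·1 + 0, so a_4 = 7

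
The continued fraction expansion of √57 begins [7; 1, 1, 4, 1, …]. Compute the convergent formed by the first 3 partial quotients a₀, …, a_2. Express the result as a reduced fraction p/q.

15/2

a_0 = 7: 7/1
a_1 = 1: 8/1
a_2 = 1: 15/2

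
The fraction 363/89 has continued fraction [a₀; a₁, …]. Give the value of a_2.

1

Repeatedly divide and take the remainder:
363 = 4·89 + 7, so a_0 = 4
89 = 12·7 + 5, so a_1 = 12
7 = 1·5 + 2, so a_2 = 1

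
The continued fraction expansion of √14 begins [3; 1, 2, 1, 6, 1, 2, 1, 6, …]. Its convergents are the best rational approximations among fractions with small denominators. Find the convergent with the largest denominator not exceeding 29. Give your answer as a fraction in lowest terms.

List convergents until the denominator exceeds the bound:
a_0 = 3: 3/1  (≤ bound)
a_1 = 1: 4/1  (≤ bound)
a_2 = 2: 11/3  (≤ bound)
a_3 = 1: 15/4  (≤ bound)
a_4 = 6: 101/27  (≤ bound)
a_5 = 1: 116/31  (> 29, stop)

101/27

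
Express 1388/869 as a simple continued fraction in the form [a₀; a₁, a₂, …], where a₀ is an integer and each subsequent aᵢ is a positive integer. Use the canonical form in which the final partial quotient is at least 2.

[1; 1, 1, 2, 14, 12]

1388 ÷ 869 → quotient 1, remainder 519
869 ÷ 519 → quotient 1, remainder 350
519 ÷ 350 → quotient 1, remainder 169
350 ÷ 169 → quotient 2, remainder 12
169 ÷ 12 → quotient 14, remainder 1
12 ÷ 1 → quotient 12, remainder 0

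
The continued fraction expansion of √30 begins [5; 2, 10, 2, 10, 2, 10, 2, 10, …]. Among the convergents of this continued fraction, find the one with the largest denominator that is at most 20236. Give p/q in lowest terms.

55435/10121

a_0 = 5: 5/1  (≤ bound)
a_1 = 2: 11/2  (≤ bound)
a_2 = 10: 115/21  (≤ bound)
a_3 = 2: 241/44  (≤ bound)
a_4 = 10: 2525/461  (≤ bound)
a_5 = 2: 5291/966  (≤ bound)
a_6 = 10: 55435/10121  (≤ bound)
a_7 = 2: 116161/21208  (> 20236, stop)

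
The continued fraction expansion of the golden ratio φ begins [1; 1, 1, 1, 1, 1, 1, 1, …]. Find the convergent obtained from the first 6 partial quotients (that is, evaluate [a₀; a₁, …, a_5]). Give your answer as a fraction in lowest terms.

13/8

Collapse the nested fraction from the inside out:
Start with 1.
1 + 1/(1/1) = 1 + 1/1 = 2/1
1 + 1/(2/1) = 1 + 1/2 = 3/2
1 + 1/(3/2) = 1 + 2/3 = 5/3
1 + 1/(5/3) = 1 + 3/5 = 8/5
1 + 1/(8/5) = 1 + 5/8 = 13/8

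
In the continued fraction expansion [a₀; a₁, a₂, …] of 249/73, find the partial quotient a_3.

⌊249/73⌋ = 3, remainder 30
⌊73/30⌋ = 2, remainder 13
⌊30/13⌋ = 2, remainder 4
⌊13/4⌋ = 3, remainder 1

3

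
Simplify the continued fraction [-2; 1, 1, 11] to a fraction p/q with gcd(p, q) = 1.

-34/23

a_0 = -2: -2/1
a_1 = 1: -1/1
a_2 = 1: -3/2
a_3 = 11: -34/23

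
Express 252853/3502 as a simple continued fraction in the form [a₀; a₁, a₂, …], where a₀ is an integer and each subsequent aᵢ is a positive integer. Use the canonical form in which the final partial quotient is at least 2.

[72; 4, 1, 15, 2, 21]

252853 = 72·3502 + 709, so a_0 = 72
3502 = 4·709 + 666, so a_1 = 4
709 = 1·666 + 43, so a_2 = 1
666 = 15·43 + 21, so a_3 = 15
43 = 2·21 + 1, so a_4 = 2
21 = 21·1 + 0, so a_5 = 21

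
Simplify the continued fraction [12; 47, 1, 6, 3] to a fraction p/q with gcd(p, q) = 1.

12658/1053

a_0 = 12: 12/1
a_1 = 47: 565/47
a_2 = 1: 577/48
a_3 = 6: 4027/335
a_4 = 3: 12658/1053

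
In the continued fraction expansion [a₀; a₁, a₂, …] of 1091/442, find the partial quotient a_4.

Run the Euclidean algorithm, recording each quotient:
⌊1091/442⌋ = 2, remainder 207
⌊442/207⌋ = 2, remainder 28
⌊207/28⌋ = 7, remainder 11
⌊28/11⌋ = 2, remainder 6
⌊11/6⌋ = 1, remainder 5

1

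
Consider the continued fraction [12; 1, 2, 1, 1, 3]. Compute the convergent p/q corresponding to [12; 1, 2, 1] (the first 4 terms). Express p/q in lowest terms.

51/4

Start with 1.
2 + 1/(1/1) = 2 + 1/1 = 3/1
1 + 1/(3/1) = 1 + 1/3 = 4/3
12 + 1/(4/3) = 12 + 3/4 = 51/4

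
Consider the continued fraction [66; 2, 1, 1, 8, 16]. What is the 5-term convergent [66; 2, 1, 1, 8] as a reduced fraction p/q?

2855/43

Collapse the nested fraction from the inside out:
Start with 8.
1 + 1/(8/1) = 1 + 1/8 = 9/8
1 + 1/(9/8) = 1 + 8/9 = 17/9
2 + 1/(17/9) = 2 + 9/17 = 43/17
66 + 1/(43/17) = 66 + 17/43 = 2855/43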